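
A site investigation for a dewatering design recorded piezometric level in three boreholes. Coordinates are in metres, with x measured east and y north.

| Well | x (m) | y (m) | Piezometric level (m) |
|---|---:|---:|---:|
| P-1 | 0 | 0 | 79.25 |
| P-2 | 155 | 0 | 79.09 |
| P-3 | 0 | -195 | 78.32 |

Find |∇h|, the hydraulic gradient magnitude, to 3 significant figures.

0.00488

∂h/∂x = (79.09 − 79.25) / (155 − 0) = -0.001032
∂h/∂y = (78.32 − 79.25) / (-195 − 0) = +0.004769
|∇h| = √(-0.001032² + 0.004769²) = 0.004879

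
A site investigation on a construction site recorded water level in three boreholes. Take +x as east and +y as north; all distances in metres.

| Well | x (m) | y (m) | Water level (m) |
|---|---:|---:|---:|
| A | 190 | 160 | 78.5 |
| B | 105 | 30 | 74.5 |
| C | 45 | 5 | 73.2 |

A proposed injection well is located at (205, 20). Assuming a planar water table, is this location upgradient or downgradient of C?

upgradient

With h = a·x + b·y + c and A as origin, the differences give:
  (-85)·a + (-130)·b = -4.0
  (-145)·a + (-155)·b = -5.3
Eliminate b (×(-155) and ×(-130), subtract): -5675·a = -69.00 → a = ∂h/∂x = +0.01216
Back-substitute: b = ∂h/∂y = +0.02282.
Head at (205, 20) = 78.5 + (+0.01216)·(15) + (+0.02282)·(-140) = 75.49 m.
That is higher than the 73.2 m at C, so the point is upgradient.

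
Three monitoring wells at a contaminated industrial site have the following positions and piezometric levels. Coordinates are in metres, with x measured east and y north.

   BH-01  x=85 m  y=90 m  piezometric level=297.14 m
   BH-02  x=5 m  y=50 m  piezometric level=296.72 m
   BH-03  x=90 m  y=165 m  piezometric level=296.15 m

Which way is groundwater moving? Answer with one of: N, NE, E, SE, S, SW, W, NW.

With h = a·x + b·y + c and BH-01 as origin, the differences give:
  (-80)·a + (-40)·b = -0.42
  5·a + 75·b = -0.99
Eliminate b (×75 and ×(-40), subtract): -5800·a = -71.100 → a = ∂h/∂x = +0.01226
Back-substitute: b = ∂h/∂y = -0.01402.
Flow = −∇h = (-0.01226 east, +0.01402 north), which points northwest.

NW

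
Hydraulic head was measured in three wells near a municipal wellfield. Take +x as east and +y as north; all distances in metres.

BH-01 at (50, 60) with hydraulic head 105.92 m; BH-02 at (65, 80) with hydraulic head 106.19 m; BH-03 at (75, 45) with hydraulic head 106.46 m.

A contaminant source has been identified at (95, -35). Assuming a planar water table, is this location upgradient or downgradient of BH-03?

Taking BH-01 as reference: BH-02−BH-01 = (15, 20, +0.27); BH-03−BH-01 = (25, -15, +0.54).
Solve a·Δx + b·Δy = Δh: det = 15·(-15) − 25·20 = -725.
∂h/∂x = [(+0.27)·(-15) − (+0.54)·20] / -725 = +0.02048
∂h/∂y = [15·(+0.54) − 25·(+0.27)] / -725 = -0.001862
Head at (95, -35) = 105.92 + (+0.02048)·(45) + (-0.001862)·(-95) = 107.02 m.
That is higher than the 106.46 m at BH-03, so the point is upgradient.

upgradient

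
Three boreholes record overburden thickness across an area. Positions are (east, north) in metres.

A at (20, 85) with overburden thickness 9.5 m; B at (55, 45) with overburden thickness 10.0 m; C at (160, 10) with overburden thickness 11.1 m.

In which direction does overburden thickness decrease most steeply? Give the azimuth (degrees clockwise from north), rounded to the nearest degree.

Differences from A: to B (Δx, Δy, Δh) = (35, -40, +0.5); to C = (140, -75, +1.6).
Solve a·Δx + b·Δy = Δd: det = 35·(-75) − 140·(-40) = 2975.
∂d/∂x = [(+0.5)·(-75) − (+1.6)·(-40)] / 2975 = +0.008908
∂d/∂y = [35·(+1.6) − 140·(+0.5)] / 2975 = -0.004706
Steepest decrease is along −∇f: components (-0.008908 E, +0.004706 N).
Azimuth = atan2(-0.008908, +0.004706) = 297.8° ≈ 298°.

298°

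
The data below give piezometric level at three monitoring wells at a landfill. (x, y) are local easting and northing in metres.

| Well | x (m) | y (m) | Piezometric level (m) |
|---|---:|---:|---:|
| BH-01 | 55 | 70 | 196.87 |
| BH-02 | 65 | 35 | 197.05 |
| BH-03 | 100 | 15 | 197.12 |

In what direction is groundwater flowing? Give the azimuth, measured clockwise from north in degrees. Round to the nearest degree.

012°

Differences from BH-01: to BH-02 (Δx, Δy, Δh) = (10, -35, +0.18); to BH-03 = (45, -55, +0.25).
Solve a·Δx + b·Δy = Δh: det = 10·(-55) − 45·(-35) = 1025.
∂h/∂x = [(+0.18)·(-55) − (+0.25)·(-35)] / 1025 = -0.001122
∂h/∂y = [10·(+0.25) − 45·(+0.18)] / 1025 = -0.005463
Flow direction (−∇h) has components (+0.001122 E, +0.005463 N).
Azimuth = atan2(E, N) = atan2(+0.001122, +0.005463) = 11.6° ≈ 012°.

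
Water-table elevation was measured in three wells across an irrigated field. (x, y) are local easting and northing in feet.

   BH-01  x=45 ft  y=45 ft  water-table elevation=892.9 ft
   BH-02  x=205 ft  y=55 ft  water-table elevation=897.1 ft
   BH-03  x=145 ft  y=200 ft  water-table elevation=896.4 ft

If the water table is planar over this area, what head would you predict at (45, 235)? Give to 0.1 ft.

894.0 ft

Differences from BH-01: to BH-02 (Δx, Δy, Δh) = (160, 10, +4.2); to BH-03 = (100, 155, +3.5).
Solve a·Δx + b·Δy = Δh: det = 160·155 − 100·10 = 23800.
∂h/∂x = [(+4.2)·155 − (+3.5)·10] / 23800 = +0.02588
∂h/∂y = [160·(+3.5) − 100·(+4.2)] / 23800 = +0.005882
h(45, 235) = 892.9 + (+0.02588)·(0) + (+0.005882)·(190) = 892.9 +0.000 +1.118 = 894.018 ft.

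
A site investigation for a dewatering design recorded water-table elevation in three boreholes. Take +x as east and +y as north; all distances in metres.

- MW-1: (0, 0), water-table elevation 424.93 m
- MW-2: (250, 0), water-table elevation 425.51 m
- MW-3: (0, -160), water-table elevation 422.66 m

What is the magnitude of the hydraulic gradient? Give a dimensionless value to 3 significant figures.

0.0144

∂h/∂x = (425.51 − 424.93) / (250 − 0) = +0.002320
∂h/∂y = (422.66 − 424.93) / (-160 − 0) = +0.01419
|∇h| = √(0.002320² + 0.01419²) = 0.01438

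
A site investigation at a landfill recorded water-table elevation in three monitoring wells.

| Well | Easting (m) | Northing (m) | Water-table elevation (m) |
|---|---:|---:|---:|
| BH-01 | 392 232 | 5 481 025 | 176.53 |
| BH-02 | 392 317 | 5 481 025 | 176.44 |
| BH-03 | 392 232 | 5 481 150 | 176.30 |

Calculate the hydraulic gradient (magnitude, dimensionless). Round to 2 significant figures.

0.0021

∂h/∂x = (176.44 − 176.53) / (392317 − 392232) = -0.001059
∂h/∂y = (176.30 − 176.53) / (5481150 − 5481025) = -0.001840
|∇h| = √(-0.001059² + -0.001840²) = 0.002123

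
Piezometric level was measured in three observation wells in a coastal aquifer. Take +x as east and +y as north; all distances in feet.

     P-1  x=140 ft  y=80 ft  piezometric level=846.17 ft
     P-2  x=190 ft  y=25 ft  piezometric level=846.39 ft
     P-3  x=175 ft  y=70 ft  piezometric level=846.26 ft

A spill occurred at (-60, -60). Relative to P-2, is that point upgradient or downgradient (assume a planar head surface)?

With h = a·x + b·y + c and P-1 as origin, the differences give:
  50·a + (-55)·b = +0.22
  35·a + (-10)·b = +0.09
Eliminate b (×(-10) and ×(-55), subtract): 1425·a = 2.750 → a = ∂h/∂x = +0.001930
Back-substitute: b = ∂h/∂y = -0.002246.
Head at (-60, -60) = 846.17 + (+0.001930)·(-200) + (-0.002246)·(-140) = 846.10 ft.
That is lower than the 846.39 ft at P-2, so the point is downgradient.

downgradient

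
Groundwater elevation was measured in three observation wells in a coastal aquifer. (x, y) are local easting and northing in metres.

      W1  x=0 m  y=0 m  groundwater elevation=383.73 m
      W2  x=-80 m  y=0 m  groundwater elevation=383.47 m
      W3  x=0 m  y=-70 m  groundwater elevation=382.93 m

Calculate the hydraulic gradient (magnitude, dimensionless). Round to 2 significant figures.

∂h/∂x = (383.47 − 383.73) / (-80 − 0) = +0.003250
∂h/∂y = (382.93 − 383.73) / (-70 − 0) = +0.01143
|∇h| = √(0.003250² + 0.01143²) = 0.01188

0.012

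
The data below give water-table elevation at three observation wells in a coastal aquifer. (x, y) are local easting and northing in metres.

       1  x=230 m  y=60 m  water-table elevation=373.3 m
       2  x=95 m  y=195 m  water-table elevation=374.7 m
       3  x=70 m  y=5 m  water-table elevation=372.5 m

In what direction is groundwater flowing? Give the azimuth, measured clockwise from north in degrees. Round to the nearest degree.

With h = a·x + b·y + c and 1 as origin, the differences give:
  (-135)·a + 135·b = +1.4
  (-160)·a + (-55)·b = -0.8
Eliminate b (×(-55) and ×135, subtract): 29025·a = 31.00 → a = ∂h/∂x = +0.001068
Back-substitute: b = ∂h/∂y = +0.01144.
Flow direction (−∇h) has components (-0.001068 E, -0.01144 N).
Azimuth = atan2(E, N) = atan2(-0.001068, -0.01144) = 185.3° ≈ 185°.

185°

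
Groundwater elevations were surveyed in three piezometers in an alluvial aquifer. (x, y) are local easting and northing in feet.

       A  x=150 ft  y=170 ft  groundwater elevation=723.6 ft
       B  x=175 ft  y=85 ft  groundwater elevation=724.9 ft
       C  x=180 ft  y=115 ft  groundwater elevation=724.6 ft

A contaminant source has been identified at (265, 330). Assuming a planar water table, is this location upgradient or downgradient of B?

downgradient

With h = a·x + b·y + c and A as origin, the differences give:
  25·a + (-85)·b = +1.3
  30·a + (-55)·b = +1.0
Eliminate b (×(-55) and ×(-85), subtract): 1175·a = 13.50 → a = ∂h/∂x = +0.01149
Back-substitute: b = ∂h/∂y = -0.01191.
Head at (265, 330) = 723.6 + (+0.01149)·(115) + (-0.01191)·(160) = 723.01 ft.
That is lower than the 724.9 ft at B, so the point is downgradient.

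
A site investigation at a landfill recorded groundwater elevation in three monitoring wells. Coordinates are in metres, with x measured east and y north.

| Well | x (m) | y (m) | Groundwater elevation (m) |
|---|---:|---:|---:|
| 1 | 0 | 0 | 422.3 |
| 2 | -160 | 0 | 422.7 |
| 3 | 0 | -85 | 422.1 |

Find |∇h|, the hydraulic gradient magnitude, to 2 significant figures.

∂h/∂x = (422.7 − 422.3) / (-160 − 0) = -0.002500
∂h/∂y = (422.1 − 422.3) / (-85 − 0) = +0.002353
|∇h| = √(-0.002500² + 0.002353²) = 0.003433

0.0034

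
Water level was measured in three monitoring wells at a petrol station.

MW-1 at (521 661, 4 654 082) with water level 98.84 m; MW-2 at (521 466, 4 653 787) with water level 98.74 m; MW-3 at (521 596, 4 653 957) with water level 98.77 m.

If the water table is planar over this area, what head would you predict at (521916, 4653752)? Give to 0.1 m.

98.0 m

Taking MW-1 as reference: MW-2−MW-1 = (-195, -295, -0.10); MW-3−MW-1 = (-65, -125, -0.07).
Determinant of the coordinate differences = (-195)·(-125) − (-65)·(-295) = 5200.
∂h/∂x = [(-0.10)·(-125) − (-0.07)·(-295)] / 5200 = -0.001567
∂h/∂y = [(-195)·(-0.07) − (-65)·(-0.10)] / 5200 = +0.001375
h(521916, 4653752) = 98.84 + (-0.001567)·(255) + (+0.001375)·(-330) = 98.84 -0.400 -0.454 = 97.987 m.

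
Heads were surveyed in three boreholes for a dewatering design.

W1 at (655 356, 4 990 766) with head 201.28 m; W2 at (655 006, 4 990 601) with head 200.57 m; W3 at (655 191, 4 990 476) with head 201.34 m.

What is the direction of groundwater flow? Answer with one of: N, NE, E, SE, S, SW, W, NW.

NW

Differences from W1: to W2 (Δx, Δy, Δh) = (-350, -165, -0.71); to W3 = (-165, -290, +0.06).
Determinant of the coordinate differences = (-350)·(-290) − (-165)·(-165) = 74275.
∂h/∂x = [(-0.71)·(-290) − (+0.06)·(-165)] / 74275 = +0.002905
∂h/∂y = [(-350)·(+0.06) − (-165)·(-0.71)] / 74275 = -0.001860
Flow = −∇h = (-0.002905 east, +0.001860 north), which points northwest.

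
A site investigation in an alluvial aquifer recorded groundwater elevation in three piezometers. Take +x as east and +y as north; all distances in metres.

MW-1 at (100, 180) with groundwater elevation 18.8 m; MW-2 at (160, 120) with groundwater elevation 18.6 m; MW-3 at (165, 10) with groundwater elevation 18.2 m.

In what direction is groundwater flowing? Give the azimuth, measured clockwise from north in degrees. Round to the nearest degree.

Differences from MW-1: to MW-2 (Δx, Δy, Δh) = (60, -60, -0.2); to MW-3 = (65, -170, -0.6).
Solve a·Δx + b·Δy = Δh: det = 60·(-170) − 65·(-60) = -6300.
∂h/∂x = [(-0.2)·(-170) − (-0.6)·(-60)] / -6300 = +0.0003175
∂h/∂y = [60·(-0.6) − 65·(-0.2)] / -6300 = +0.003651
Flow direction (−∇h) has components (-0.0003175 E, -0.003651 N).
Azimuth = atan2(E, N) = atan2(-0.0003175, -0.003651) = 185.0° ≈ 185°.

185°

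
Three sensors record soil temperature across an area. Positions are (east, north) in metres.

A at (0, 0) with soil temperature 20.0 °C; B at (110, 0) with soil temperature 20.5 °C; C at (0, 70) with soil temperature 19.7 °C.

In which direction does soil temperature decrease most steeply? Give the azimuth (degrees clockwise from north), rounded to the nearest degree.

∂T/∂x = (20.5 − 20.0) / (110 − 0) = +0.004545
∂T/∂y = (19.7 − 20.0) / (70 − 0) = -0.004286
Steepest decrease is along −∇f: components (-0.004545 E, +0.004286 N).
Azimuth = atan2(-0.004545, +0.004286) = 313.3° ≈ 313°.

313°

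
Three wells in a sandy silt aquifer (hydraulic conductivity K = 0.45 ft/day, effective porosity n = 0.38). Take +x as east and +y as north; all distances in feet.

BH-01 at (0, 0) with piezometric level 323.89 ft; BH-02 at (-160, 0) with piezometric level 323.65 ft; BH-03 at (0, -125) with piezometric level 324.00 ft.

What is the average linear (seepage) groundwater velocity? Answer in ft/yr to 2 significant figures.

0.75 ft/yr

∂h/∂x = (323.65 − 323.89) / (-160 − 0) = +0.001500
∂h/∂y = (324.00 − 323.89) / (-125 − 0) = -0.0008800
|∇h| = √(0.001500² + -0.0008800²) = 0.001739
Seepage velocity v = K·i/n = 0.45 × 0.001739 / 0.38 = 0.002059 ft/day = 0.752 ft/yr.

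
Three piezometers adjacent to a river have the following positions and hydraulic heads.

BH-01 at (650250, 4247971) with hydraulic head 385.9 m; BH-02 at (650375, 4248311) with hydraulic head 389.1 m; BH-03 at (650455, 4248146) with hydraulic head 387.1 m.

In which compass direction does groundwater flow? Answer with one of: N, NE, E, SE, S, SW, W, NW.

Differences from BH-01: to BH-02 (Δx, Δy, Δh) = (125, 340, +3.2); to BH-03 = (205, 175, +1.2).
Determinant of the coordinate differences = 125·175 − 205·340 = -47825.
∂h/∂x = [(+3.2)·175 − (+1.2)·340] / -47825 = -0.003178
∂h/∂y = [125·(+1.2) − 205·(+3.2)] / -47825 = +0.01058
Flow = −∇h = (+0.003178 east, -0.01058 north), which points south.

S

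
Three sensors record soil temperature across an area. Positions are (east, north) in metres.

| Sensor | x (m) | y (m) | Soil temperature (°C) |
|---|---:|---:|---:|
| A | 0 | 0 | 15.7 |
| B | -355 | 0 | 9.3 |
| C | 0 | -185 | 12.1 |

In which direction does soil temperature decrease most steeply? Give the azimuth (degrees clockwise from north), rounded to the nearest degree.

223°

∂T/∂x = (9.3 − 15.7) / (-355 − 0) = +0.01803
∂T/∂y = (12.1 − 15.7) / (-185 − 0) = +0.01946
Steepest decrease is along −∇f: components (-0.01803 E, -0.01946 N).
Azimuth = atan2(-0.01803, -0.01946) = 222.8° ≈ 223°.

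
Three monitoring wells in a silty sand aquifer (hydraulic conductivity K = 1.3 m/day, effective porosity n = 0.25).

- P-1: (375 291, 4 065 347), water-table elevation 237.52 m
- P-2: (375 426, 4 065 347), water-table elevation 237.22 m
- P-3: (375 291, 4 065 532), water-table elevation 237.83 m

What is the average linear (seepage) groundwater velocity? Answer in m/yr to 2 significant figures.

∂h/∂x = (237.22 − 237.52) / (375426 − 375291) = -0.002222
∂h/∂y = (237.83 − 237.52) / (4065532 − 4065347) = +0.001676
|∇h| = √(-0.002222² + 0.001676²) = 0.002783
Seepage velocity v = K·i/n = 1.3 × 0.002783 / 0.25 = 0.01447 m/day = 5.285 m/yr.

5.3 m/yr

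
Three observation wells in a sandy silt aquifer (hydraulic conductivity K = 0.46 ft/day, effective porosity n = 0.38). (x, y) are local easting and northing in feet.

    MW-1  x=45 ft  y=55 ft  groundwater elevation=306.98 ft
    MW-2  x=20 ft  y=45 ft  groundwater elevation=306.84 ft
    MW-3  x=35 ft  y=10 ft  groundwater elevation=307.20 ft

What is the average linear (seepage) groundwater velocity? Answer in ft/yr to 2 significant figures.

4.7 ft/yr

Three-point gradient (reference MW-1): Δ to MW-2 = (-25, -10, -0.14), Δ to MW-3 = (-10, -45, +0.22).
∂h/∂x = +0.008293, ∂h/∂y = -0.006732 (det = 1025).
|∇h| = √(0.008293² + -0.006732²) = 0.01068
Seepage velocity v = K·i/n = 0.46 × 0.01068 / 0.38 = 0.01293 ft/day = 4.723 ft/yr.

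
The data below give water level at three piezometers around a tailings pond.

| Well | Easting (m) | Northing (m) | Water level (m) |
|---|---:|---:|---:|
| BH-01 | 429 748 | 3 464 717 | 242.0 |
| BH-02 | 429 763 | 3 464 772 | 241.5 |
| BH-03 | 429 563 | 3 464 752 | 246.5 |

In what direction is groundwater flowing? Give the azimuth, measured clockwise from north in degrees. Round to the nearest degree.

Differences from BH-01: to BH-02 (Δx, Δy, Δh) = (15, 55, -0.5); to BH-03 = (-185, 35, +4.5).
Determinant of the coordinate differences = 15·35 − (-185)·55 = 10700.
∂h/∂x = [(-0.5)·35 − (+4.5)·55] / 10700 = -0.02477
∂h/∂y = [15·(+4.5) − (-185)·(-0.5)] / 10700 = -0.002336
Flow direction (−∇h) has components (+0.02477 E, +0.002336 N).
Azimuth = atan2(E, N) = atan2(+0.02477, +0.002336) = 84.6° ≈ 085°.

085°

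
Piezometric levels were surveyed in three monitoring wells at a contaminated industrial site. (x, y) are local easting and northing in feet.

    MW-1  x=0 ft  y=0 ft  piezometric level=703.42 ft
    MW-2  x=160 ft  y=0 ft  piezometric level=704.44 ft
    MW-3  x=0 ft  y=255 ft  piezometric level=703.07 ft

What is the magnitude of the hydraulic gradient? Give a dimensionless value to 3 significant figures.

0.00652

∂h/∂x = (704.44 − 703.42) / (160 − 0) = +0.006375
∂h/∂y = (703.07 − 703.42) / (255 − 0) = -0.001373
|∇h| = √(0.006375² + -0.001373²) = 0.006521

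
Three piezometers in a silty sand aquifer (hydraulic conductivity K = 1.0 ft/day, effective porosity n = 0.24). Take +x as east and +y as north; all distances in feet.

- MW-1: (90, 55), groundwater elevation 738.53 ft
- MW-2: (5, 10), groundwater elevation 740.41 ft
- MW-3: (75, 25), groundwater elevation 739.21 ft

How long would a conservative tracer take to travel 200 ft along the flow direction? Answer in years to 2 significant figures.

With h = a·x + b·y + c and MW-1 as origin, the differences give:
  (-85)·a + (-45)·b = +1.88
  (-15)·a + (-30)·b = +0.68
Eliminate b (×(-30) and ×(-45), subtract): 1875·a = -25.800 → a = ∂h/∂x = -0.01376
Back-substitute: b = ∂h/∂y = -0.01579.
|∇h| = √(-0.01376² + -0.01579²) = 0.02094
Seepage velocity v = K·i/n = 1.0 × 0.02094 / 0.24 = 0.08725 ft/day.
t = 200 / 0.08725 = 2292 days = 6.28 years.

6.3 years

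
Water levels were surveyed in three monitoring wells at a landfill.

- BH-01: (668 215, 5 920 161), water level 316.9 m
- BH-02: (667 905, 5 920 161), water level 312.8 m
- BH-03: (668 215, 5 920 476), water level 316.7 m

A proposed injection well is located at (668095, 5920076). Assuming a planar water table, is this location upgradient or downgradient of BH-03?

∂h/∂x = (312.8 − 316.9) / (667905 − 668215) = +0.01323
∂h/∂y = (316.7 − 316.9) / (5920476 − 5920161) = -0.0006349
Head at (668095, 5920076) = 316.9 + (+0.01323)·(-120) + (-0.0006349)·(-85) = 315.37 m.
That is lower than the 316.7 m at BH-03, so the point is downgradient.

downgradient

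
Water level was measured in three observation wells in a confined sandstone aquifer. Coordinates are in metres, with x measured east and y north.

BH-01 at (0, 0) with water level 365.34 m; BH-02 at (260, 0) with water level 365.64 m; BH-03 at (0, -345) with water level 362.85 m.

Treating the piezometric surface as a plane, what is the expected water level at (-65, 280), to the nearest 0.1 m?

∂h/∂x = (365.64 − 365.34) / (260 − 0) = +0.001154
∂h/∂y = (362.85 − 365.34) / (-345 − 0) = +0.007217
h(-65, 280) = 365.34 + (+0.001154)·(-65) + (+0.007217)·(280) = 365.34 -0.075 +2.021 = 367.286 m.

367.3 m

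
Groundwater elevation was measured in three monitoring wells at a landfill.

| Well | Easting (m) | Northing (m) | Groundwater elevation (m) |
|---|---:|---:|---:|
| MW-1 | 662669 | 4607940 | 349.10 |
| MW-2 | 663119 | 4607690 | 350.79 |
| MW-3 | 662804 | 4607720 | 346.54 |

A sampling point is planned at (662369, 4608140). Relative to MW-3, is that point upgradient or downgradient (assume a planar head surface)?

upgradient

With h = a·x + b·y + c and MW-1 as origin, the differences give:
  450·a + (-250)·b = +1.69
  135·a + (-220)·b = -2.56
Eliminate b (×(-220) and ×(-250), subtract): -65250·a = -1011.800 → a = ∂h/∂x = +0.01551
Back-substitute: b = ∂h/∂y = +0.02115.
Head at (662369, 4608140) = 349.10 + (+0.01551)·(-300) + (+0.02115)·(200) = 348.68 m.
That is higher than the 346.54 m at MW-3, so the point is upgradient.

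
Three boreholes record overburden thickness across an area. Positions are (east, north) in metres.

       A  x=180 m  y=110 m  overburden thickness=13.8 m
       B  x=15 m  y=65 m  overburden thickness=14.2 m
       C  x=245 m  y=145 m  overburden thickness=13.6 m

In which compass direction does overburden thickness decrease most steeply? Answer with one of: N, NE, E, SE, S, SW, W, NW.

Taking A as reference: B−A = (-165, -45, +0.4); C−A = (65, 35, -0.2).
Solve a·Δx + b·Δy = Δd: det = (-165)·35 − 65·(-45) = -2850.
∂d/∂x = [(+0.4)·35 − (-0.2)·(-45)] / -2850 = -0.001754
∂d/∂y = [(-165)·(-0.2) − 65·(+0.4)] / -2850 = -0.002456
Steepest decrease is along −∇f = (+0.001754 E, +0.002456 N) → northeast.

NE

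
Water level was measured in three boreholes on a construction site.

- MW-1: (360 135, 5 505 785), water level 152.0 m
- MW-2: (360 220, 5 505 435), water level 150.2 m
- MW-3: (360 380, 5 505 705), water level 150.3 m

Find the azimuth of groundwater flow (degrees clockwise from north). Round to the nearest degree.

With h = a·x + b·y + c and MW-1 as origin, the differences give:
  85·a + (-350)·b = -1.8
  245·a + (-80)·b = -1.7
Eliminate b (×(-80) and ×(-350), subtract): 78950·a = -451.00 → a = ∂h/∂x = -0.005712
Back-substitute: b = ∂h/∂y = +0.003756.
Flow direction (−∇h) has components (+0.005712 E, -0.003756 N).
Azimuth = atan2(E, N) = atan2(+0.005712, -0.003756) = 123.3° ≈ 123°.

123°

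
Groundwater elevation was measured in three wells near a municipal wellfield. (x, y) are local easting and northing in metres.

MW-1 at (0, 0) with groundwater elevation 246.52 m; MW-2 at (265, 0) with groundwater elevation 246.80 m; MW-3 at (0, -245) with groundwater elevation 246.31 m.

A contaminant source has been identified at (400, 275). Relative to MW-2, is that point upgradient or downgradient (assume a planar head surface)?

∂h/∂x = (246.80 − 246.52) / (265 − 0) = +0.001057
∂h/∂y = (246.31 − 246.52) / (-245 − 0) = +0.0008571
Head at (400, 275) = 246.52 + (+0.001057)·(400) + (+0.0008571)·(275) = 247.18 m.
That is higher than the 246.80 m at MW-2, so the point is upgradient.

upgradient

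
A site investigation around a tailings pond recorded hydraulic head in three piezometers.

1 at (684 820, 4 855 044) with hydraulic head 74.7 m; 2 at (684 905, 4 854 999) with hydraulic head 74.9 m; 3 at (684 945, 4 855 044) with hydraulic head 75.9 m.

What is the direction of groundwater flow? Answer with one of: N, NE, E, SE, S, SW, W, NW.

Differences from 1: to 2 (Δx, Δy, Δh) = (85, -45, +0.2); to 3 = (125, 0, +1.2).
Determinant of the coordinate differences = 85·0 − 125·(-45) = 5625.
∂h/∂x = [(+0.2)·0 − (+1.2)·(-45)] / 5625 = +0.009600
∂h/∂y = [85·(+1.2) − 125·(+0.2)] / 5625 = +0.01369
Flow = −∇h = (-0.009600 east, -0.01369 north), which points southwest.

SW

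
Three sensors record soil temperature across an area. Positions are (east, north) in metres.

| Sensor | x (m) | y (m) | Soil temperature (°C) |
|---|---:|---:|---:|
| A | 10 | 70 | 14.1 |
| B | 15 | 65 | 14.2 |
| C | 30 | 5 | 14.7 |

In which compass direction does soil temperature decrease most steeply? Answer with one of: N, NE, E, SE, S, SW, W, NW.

Three-point gradient (reference A): Δ to B = (5, -5, +0.1), Δ to C = (20, -65, +0.6).
∂T/∂x = +0.01556, ∂T/∂y = -0.004444 (det = -225).
Steepest decrease is along −∇f = (-0.01556 E, +0.004444 N) → west.

W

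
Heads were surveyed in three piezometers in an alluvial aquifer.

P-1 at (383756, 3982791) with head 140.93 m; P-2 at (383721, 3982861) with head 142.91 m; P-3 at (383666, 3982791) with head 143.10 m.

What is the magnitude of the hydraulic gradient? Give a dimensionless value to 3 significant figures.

0.0291

Taking P-1 as reference: P-2−P-1 = (-35, 70, +1.98); P-3−P-1 = (-90, 0, +2.17).
Determinant of the coordinate differences = (-35)·0 − (-90)·70 = 6300.
∂h/∂x = [(+1.98)·0 − (+2.17)·70] / 6300 = -0.02411
∂h/∂y = [(-35)·(+2.17) − (-90)·(+1.98)] / 6300 = +0.01623
|∇h| = √(-0.02411² + 0.01623²) = 0.02906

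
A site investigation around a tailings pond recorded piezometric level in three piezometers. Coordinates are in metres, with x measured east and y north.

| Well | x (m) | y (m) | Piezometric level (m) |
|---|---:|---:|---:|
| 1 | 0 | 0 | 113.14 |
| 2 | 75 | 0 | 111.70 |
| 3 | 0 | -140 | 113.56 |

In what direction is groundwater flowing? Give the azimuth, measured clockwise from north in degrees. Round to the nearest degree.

081°

∂h/∂x = (111.70 − 113.14) / (75 − 0) = -0.01920
∂h/∂y = (113.56 − 113.14) / (-140 − 0) = -0.003000
Flow direction (−∇h) has components (+0.01920 E, +0.003000 N).
Azimuth = atan2(E, N) = atan2(+0.01920, +0.003000) = 81.1° ≈ 081°.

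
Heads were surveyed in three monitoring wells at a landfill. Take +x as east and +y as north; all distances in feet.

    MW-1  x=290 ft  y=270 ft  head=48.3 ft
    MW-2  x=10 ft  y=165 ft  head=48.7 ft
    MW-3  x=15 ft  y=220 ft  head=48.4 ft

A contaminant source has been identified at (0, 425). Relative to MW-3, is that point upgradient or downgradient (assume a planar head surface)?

With h = a·x + b·y + c and MW-1 as origin, the differences give:
  (-280)·a + (-105)·b = +0.4
  (-275)·a + (-50)·b = +0.1
Eliminate b (×(-50) and ×(-105), subtract): -14875·a = -9.50 → a = ∂h/∂x = +0.0006387
Back-substitute: b = ∂h/∂y = -0.005513.
Head at (0, 425) = 48.3 + (+0.0006387)·(-290) + (-0.005513)·(155) = 47.26 ft.
That is lower than the 48.4 ft at MW-3, so the point is downgradient.

downgradient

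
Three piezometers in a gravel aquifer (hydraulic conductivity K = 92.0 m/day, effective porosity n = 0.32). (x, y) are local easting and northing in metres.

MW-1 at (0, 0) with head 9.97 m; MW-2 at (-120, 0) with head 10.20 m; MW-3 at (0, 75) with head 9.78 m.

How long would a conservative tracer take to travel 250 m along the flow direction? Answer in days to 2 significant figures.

∂h/∂x = (10.20 − 9.97) / (-120 − 0) = -0.001917
∂h/∂y = (9.78 − 9.97) / (75 − 0) = -0.002533
|∇h| = √(-0.001917² + -0.002533²) = 0.003177
Seepage velocity v = K·i/n = 92.0 × 0.003177 / 0.32 = 0.9134 m/day.
t = 250 / 0.9134 = 273.7 days.

270 days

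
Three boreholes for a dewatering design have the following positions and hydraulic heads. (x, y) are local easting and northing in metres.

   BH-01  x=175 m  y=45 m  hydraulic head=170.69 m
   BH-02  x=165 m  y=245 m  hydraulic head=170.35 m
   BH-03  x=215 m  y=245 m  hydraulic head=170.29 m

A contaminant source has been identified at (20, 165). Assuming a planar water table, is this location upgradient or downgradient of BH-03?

Taking BH-01 as reference: BH-02−BH-01 = (-10, 200, -0.34); BH-03−BH-01 = (40, 200, -0.40).
Determinant of the coordinate differences = (-10)·200 − 40·200 = -10000.
∂h/∂x = [(-0.34)·200 − (-0.40)·200] / -10000 = -0.001200
∂h/∂y = [(-10)·(-0.40) − 40·(-0.34)] / -10000 = -0.001760
Head at (20, 165) = 170.69 + (-0.001200)·(-155) + (-0.001760)·(120) = 170.66 m.
That is higher than the 170.29 m at BH-03, so the point is upgradient.

upgradient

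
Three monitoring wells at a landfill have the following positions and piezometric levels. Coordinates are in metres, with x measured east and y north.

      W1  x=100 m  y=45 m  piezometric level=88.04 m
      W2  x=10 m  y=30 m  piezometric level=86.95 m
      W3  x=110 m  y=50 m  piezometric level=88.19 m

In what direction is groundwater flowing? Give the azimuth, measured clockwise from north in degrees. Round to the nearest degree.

231°

Taking W1 as reference: W2−W1 = (-90, -15, -1.09); W3−W1 = (10, 5, +0.15).
Determinant of the coordinate differences = (-90)·5 − 10·(-15) = -300.
∂h/∂x = [(-1.09)·5 − (+0.15)·(-15)] / -300 = +0.01067
∂h/∂y = [(-90)·(+0.15) − 10·(-1.09)] / -300 = +0.008667
Flow direction (−∇h) has components (-0.01067 E, -0.008667 N).
Azimuth = atan2(E, N) = atan2(-0.01067, -0.008667) = 230.9° ≈ 231°.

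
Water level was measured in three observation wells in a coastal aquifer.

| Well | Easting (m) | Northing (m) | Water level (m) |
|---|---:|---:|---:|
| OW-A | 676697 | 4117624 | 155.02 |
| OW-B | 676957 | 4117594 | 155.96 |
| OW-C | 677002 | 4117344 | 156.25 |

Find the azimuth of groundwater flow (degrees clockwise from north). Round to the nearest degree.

Three-point gradient (reference OW-A): Δ to OW-B = (260, -30, +0.94), Δ to OW-C = (305, -280, +1.23).
∂h/∂x = +0.003555, ∂h/∂y = -0.0005200 (det = -63650).
Flow direction (−∇h) has components (-0.003555 E, +0.0005200 N).
Azimuth = atan2(E, N) = atan2(-0.003555, +0.0005200) = 278.3° ≈ 278°.

278°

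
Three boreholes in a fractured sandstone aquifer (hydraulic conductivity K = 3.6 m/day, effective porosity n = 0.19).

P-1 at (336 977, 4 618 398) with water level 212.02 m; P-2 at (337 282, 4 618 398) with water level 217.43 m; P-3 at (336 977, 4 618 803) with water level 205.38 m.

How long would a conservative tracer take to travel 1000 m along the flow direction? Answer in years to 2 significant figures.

6.0 years

∂h/∂x = (217.43 − 212.02) / (337282 − 336977) = +0.01774
∂h/∂y = (205.38 − 212.02) / (4618803 − 4618398) = -0.01640
|∇h| = √(0.01774² + -0.01640²) = 0.02416
Seepage velocity v = K·i/n = 3.6 × 0.02416 / 0.19 = 0.4578 m/day.
t = 1000 / 0.4578 = 2184 days = 5.98 years.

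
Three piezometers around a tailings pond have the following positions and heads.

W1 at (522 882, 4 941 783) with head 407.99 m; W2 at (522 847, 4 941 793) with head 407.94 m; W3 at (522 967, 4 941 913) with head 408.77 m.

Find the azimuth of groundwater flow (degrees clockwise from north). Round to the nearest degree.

212°

Differences from W1: to W2 (Δx, Δy, Δh) = (-35, 10, -0.05); to W3 = (85, 130, +0.78).
Determinant of the coordinate differences = (-35)·130 − 85·10 = -5400.
∂h/∂x = [(-0.05)·130 − (+0.78)·10] / -5400 = +0.002648
∂h/∂y = [(-35)·(+0.78) − 85·(-0.05)] / -5400 = +0.004269
Flow direction (−∇h) has components (-0.002648 E, -0.004269 N).
Azimuth = atan2(E, N) = atan2(-0.002648, -0.004269) = 211.8° ≈ 212°.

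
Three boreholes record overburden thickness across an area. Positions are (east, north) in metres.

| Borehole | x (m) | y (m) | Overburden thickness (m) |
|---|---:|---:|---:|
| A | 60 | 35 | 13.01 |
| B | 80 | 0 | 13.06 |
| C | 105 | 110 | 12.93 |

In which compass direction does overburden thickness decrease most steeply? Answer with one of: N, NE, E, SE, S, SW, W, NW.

N

Differences from A: to B (Δx, Δy, Δh) = (20, -35, +0.05); to C = (45, 75, -0.08).
Determinant of the coordinate differences = 20·75 − 45·(-35) = 3075.
∂d/∂x = [(+0.05)·75 − (-0.08)·(-35)] / 3075 = +0.0003089
∂d/∂y = [20·(-0.08) − 45·(+0.05)] / 3075 = -0.001252
Steepest decrease is along −∇f = (-0.0003089 E, +0.001252 N) → north.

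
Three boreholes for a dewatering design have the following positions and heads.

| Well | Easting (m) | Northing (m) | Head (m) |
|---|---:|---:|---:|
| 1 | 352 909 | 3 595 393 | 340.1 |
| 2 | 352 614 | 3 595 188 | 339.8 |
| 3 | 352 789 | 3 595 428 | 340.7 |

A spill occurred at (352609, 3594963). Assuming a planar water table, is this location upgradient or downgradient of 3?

Three-point gradient (reference 1): Δ to 2 = (-295, -205, -0.3), Δ to 3 = (-120, 35, +0.6).
∂h/∂x = -0.003221, ∂h/∂y = +0.006099 (det = -34925).
Head at (352609, 3594963) = 340.1 + (-0.003221)·(-300) + (+0.006099)·(-430) = 338.44 m.
That is lower than the 340.7 m at 3, so the point is downgradient.

downgradient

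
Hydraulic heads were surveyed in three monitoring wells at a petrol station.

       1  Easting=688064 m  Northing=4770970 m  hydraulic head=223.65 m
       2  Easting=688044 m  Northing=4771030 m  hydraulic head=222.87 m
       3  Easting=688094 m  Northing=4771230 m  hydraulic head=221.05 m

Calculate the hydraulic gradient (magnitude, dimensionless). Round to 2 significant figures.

0.013

With h = a·x + b·y + c and 1 as origin, the differences give:
  (-20)·a + 60·b = -0.78
  30·a + 260·b = -2.60
Eliminate b (×260 and ×60, subtract): -7000·a = -46.800 → a = ∂h/∂x = +0.006686
Back-substitute: b = ∂h/∂y = -0.01077.
|∇h| = √(0.006686² + -0.01077²) = 0.01268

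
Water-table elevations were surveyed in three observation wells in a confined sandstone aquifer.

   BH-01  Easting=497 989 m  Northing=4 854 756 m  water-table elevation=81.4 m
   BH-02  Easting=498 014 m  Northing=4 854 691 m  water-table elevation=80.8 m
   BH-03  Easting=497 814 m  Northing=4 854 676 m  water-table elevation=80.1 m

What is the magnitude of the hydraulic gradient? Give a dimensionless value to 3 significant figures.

0.0106

Taking BH-01 as reference: BH-02−BH-01 = (25, -65, -0.6); BH-03−BH-01 = (-175, -80, -1.3).
Solve a·Δx + b·Δy = Δh: det = 25·(-80) − (-175)·(-65) = -13375.
∂h/∂x = [(-0.6)·(-80) − (-1.3)·(-65)] / -13375 = +0.002729
∂h/∂y = [25·(-1.3) − (-175)·(-0.6)] / -13375 = +0.01028
|∇h| = √(0.002729² + 0.01028²) = 0.01064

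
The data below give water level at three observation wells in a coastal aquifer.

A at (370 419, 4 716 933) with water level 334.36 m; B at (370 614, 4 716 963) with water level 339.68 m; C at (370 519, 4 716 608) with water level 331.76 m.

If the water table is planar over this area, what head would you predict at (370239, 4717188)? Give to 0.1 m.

333.9 m

Taking A as reference: B−A = (195, 30, +5.32); C−A = (100, -325, -2.60).
Solve a·Δx + b·Δy = Δh: det = 195·(-325) − 100·30 = -66375.
∂h/∂x = [(+5.32)·(-325) − (-2.60)·30] / -66375 = +0.02487
∂h/∂y = [195·(-2.60) − 100·(+5.32)] / -66375 = +0.01565
h(370239, 4717188) = 334.36 + (+0.02487)·(-180) + (+0.01565)·(255) = 334.36 -4.477 +3.992 = 333.874 m.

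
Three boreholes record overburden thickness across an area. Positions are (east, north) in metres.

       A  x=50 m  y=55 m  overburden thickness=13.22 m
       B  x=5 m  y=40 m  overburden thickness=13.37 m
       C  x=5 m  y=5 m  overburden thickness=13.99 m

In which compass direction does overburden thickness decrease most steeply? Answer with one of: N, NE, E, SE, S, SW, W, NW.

N

Three-point gradient (reference A): Δ to B = (-45, -15, +0.15), Δ to C = (-45, -50, +0.77).
∂d/∂x = +0.002571, ∂d/∂y = -0.01771 (det = 1575).
Steepest decrease is along −∇f = (-0.002571 E, +0.01771 N) → north.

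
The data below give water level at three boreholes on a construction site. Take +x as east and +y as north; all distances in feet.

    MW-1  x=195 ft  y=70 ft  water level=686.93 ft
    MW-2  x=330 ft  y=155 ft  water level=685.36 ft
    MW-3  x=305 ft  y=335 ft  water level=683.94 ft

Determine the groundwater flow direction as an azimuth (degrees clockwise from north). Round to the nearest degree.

With h = a·x + b·y + c and MW-1 as origin, the differences give:
  135·a + 85·b = -1.57
  110·a + 265·b = -2.99
Eliminate b (×265 and ×85, subtract): 26425·a = -161.900 → a = ∂h/∂x = -0.006127
Back-substitute: b = ∂h/∂y = -0.008740.
Flow direction (−∇h) has components (+0.006127 E, +0.008740 N).
Azimuth = atan2(E, N) = atan2(+0.006127, +0.008740) = 35.0° ≈ 035°.

035°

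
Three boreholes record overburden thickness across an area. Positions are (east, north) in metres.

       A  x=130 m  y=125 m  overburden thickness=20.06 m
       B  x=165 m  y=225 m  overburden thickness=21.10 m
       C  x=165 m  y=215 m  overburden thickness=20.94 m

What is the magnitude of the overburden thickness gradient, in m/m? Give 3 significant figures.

With d = a·x + b·y + c and A as origin, the differences give:
  35·a + 100·b = +1.04
  35·a + 90·b = +0.88
Eliminate b (×90 and ×100, subtract): -350·a = 5.600 → a = ∂d/∂x = -0.01600
Back-substitute: b = ∂d/∂y = +0.01600.
|∇f| = √(-0.01600² + 0.01600²) = 0.02263 m/m

0.0226 m/m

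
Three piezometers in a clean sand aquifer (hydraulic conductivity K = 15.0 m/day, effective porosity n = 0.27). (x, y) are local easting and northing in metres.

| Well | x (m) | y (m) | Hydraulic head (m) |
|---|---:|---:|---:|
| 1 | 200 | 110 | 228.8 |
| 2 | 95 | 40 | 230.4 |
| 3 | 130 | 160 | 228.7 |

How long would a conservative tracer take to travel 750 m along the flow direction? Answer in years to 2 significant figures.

With h = a·x + b·y + c and 1 as origin, the differences give:
  (-105)·a + (-70)·b = +1.6
  (-70)·a + 50·b = -0.1
Eliminate b (×50 and ×(-70), subtract): -10150·a = 73.00 → a = ∂h/∂x = -0.007192
Back-substitute: b = ∂h/∂y = -0.01207.
|∇h| = √(-0.007192² + -0.01207²) = 0.01405
Seepage velocity v = K·i/n = 15.0 × 0.01405 / 0.27 = 0.7806 m/day.
t = 750 / 0.7806 = 960.8 days = 2.63 years.

2.6 years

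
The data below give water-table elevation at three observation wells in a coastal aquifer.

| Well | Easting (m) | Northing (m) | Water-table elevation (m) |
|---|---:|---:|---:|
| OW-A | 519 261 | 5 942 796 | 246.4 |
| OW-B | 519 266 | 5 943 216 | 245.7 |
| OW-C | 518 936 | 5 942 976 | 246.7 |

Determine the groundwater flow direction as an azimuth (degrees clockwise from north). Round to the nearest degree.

048°

Three-point gradient (reference OW-A): Δ to OW-B = (5, 420, -0.7), Δ to OW-C = (-325, 180, +0.3).
∂h/∂x = -0.001834, ∂h/∂y = -0.001645 (det = 137400).
Flow direction (−∇h) has components (+0.001834 E, +0.001645 N).
Azimuth = atan2(E, N) = atan2(+0.001834, +0.001645) = 48.1° ≈ 048°.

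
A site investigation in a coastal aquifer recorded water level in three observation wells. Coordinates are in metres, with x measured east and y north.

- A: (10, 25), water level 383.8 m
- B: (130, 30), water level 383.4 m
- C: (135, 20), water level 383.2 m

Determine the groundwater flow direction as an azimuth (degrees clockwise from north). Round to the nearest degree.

Differences from A: to B (Δx, Δy, Δh) = (120, 5, -0.4); to C = (125, -5, -0.6).
Determinant of the coordinate differences = 120·(-5) − 125·5 = -1225.
∂h/∂x = [(-0.4)·(-5) − (-0.6)·5] / -1225 = -0.004082
∂h/∂y = [120·(-0.6) − 125·(-0.4)] / -1225 = +0.01796
Flow direction (−∇h) has components (+0.004082 E, -0.01796 N).
Azimuth = atan2(E, N) = atan2(+0.004082, -0.01796) = 167.2° ≈ 167°.

167°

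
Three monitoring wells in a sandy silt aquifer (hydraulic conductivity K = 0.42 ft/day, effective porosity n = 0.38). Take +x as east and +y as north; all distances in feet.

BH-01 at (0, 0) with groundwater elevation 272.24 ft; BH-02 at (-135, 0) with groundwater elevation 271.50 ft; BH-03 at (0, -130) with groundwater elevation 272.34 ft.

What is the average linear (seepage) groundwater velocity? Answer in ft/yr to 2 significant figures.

2.2 ft/yr

∂h/∂x = (271.50 − 272.24) / (-135 − 0) = +0.005481
∂h/∂y = (272.34 − 272.24) / (-130 − 0) = -0.0007692
|∇h| = √(0.005481² + -0.0007692²) = 0.005535
Seepage velocity v = K·i/n = 0.42 × 0.005535 / 0.38 = 0.006118 ft/day = 2.235 ft/yr.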